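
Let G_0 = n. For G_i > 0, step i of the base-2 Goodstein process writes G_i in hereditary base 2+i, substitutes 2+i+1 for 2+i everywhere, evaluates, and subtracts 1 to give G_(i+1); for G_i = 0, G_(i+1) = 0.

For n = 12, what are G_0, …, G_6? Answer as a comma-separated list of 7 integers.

12, 107, 1065, 15685, 280019, 5764910, 134217867

G_0 = 12. HB_2(12) = 2^(2 + 1) + 2^2. Bump = 108. G_1 = 107.
G_1 = 107. HB_3(107) = 3^(3 + 1) + 2·3^2 + 2·3 + 2. Bump = 1066. G_2 = 1065.
G_2 = 1065. HB_4(1065) = 4^(4 + 1) + 2·4^2 + 2·4 + 1. Bump = 15686. G_3 = 15685.
G_3 = 15685. HB_5(15685) = 5^(5 + 1) + 2·5^2 + 2·5. Bump = 280020. G_4 = 280019.
G_4 = 280019. HB_6(280019) = 6^(6 + 1) + 2·6^2 + 6 + 5. Bump = 5764911. G_5 = 5764910.
G_5 = 5764910. HB_7(5764910) = 7^(7 + 1) + 2·7^2 + 7 + 4. Bump = 134217868. G_6 = 134217867.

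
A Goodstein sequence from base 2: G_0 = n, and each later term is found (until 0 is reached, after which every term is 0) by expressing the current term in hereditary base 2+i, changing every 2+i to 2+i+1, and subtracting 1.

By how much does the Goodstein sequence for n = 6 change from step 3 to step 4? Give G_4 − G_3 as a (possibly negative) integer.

(0) 6|_2 = 2^2 + 2 ↦ 3^3 + 3|_3 = 30 ⇒ 29
(1) 29|_3 = 3^3 + 2 ↦ 4^4 + 2|_4 = 258 ⇒ 257
(2) 257|_4 = 4^4 + 1 ↦ 5^5 + 1|_5 = 3126 ⇒ 3125
(3) 3125|_5 = 5^5 ↦ 6^6|_6 = 46656 ⇒ 46655

43530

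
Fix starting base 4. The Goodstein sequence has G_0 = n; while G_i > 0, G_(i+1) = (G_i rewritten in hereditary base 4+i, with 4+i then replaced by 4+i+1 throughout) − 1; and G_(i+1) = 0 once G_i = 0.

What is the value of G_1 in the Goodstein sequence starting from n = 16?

24

base 4: 16 = 4^2; at 5: 5^2 = 25; next = 24
base 5: 24 = 4·5 + 4; at 6: 4·6 + 4 = 28; next = 27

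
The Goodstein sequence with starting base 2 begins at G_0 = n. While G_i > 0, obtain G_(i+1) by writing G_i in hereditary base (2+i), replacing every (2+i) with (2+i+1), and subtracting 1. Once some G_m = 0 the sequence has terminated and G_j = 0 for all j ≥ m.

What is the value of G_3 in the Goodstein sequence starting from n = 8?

G_0=8  [base 2] 2^(2 + 1)  →[2↦3]→  3^(3 + 1) = 81  −1 ⇒ G_1=80
G_1=80  [base 3] 2·3^3 + 2·3^2 + 2·3 + 2  →[3↦4]→  2·4^4 + 2·4^2 + 2·4 + 2 = 554  −1 ⇒ G_2=553
G_2=553  [base 4] 2·4^4 + 2·4^2 + 2·4 + 1  →[4↦5]→  2·5^5 + 2·5^2 + 2·5 + 1 = 6311  −1 ⇒ G_3=6310
G_3=6310  [base 5] 2·5^5 + 2·5^2 + 2·5  →[5↦6]→  2·6^6 + 2·6^2 + 2·6 = 93396  −1 ⇒ G_4=93395

6310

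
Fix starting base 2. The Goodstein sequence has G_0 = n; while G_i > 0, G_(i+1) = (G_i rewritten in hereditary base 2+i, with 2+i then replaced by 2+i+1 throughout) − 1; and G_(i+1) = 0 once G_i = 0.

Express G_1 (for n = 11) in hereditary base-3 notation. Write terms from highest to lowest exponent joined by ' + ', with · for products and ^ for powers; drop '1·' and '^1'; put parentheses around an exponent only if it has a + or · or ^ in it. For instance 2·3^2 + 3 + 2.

[0] 11 ≡ 2^(2 + 1) + 2 + 1 (base 2). Lift 3: 85. −1: 84.
[1] 84 ≡ 3^(3 + 1) + 3 (base 3). Lift 4: 1028. −1: 1027.

3^(3 + 1) + 3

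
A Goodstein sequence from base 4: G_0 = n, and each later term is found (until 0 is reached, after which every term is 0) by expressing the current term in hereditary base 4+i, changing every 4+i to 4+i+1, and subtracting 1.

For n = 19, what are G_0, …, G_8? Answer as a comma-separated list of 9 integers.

19, 27, 37, 49, 63, 69, 75, 81, 87

[0] 19 ≡ 4^2 + 3 (base 4). Lift 5: 28. −1: 27.
[1] 27 ≡ 5^2 + 2 (base 5). Lift 6: 38. −1: 37.
[2] 37 ≡ 6^2 + 1 (base 6). Lift 7: 50. −1: 49.
[3] 49 ≡ 7^2 (base 7). Lift 8: 64. −1: 63.
[4] 63 ≡ 7·8 + 7 (base 8). Lift 9: 70. −1: 69.
[5] 69 ≡ 7·9 + 6 (base 9). Lift 10: 76. −1: 75.
[6] 75 ≡ 7·10 + 5 (base 10). Lift 11: 82. −1: 81.
[7] 81 ≡ 7·11 + 4 (base 11). Lift 12: 88. −1: 87.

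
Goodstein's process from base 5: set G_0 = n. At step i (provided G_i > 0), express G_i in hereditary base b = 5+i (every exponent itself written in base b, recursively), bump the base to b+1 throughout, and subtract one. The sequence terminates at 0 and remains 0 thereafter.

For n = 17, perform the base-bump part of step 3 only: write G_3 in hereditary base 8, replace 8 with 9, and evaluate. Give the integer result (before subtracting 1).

base 5: 17 = 3·5 + 2; at 6: 3·6 + 2 = 20; next = 19
base 6: 19 = 3·6 + 1; at 7: 3·7 + 1 = 22; next = 21
base 7: 21 = 3·7; at 8: 3·8 = 24; next = 23
base 8: 23 = 2·8 + 7; at 9: 2·9 + 7 = 25; next = 24

25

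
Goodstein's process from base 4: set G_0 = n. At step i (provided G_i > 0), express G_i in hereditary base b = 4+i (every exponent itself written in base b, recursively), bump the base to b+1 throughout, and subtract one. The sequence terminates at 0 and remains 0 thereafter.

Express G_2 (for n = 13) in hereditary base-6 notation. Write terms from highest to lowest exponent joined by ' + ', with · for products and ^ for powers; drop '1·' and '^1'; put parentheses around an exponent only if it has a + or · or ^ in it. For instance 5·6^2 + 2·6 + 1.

2·6 + 5

13 —HB4→ 3·4 + 1 —bump→ 3·5 + 1 = 16 —(−1)→ 15
15 —HB5→ 3·5 —bump→ 3·6 = 18 —(−1)→ 17
17 —HB6→ 2·6 + 5 —bump→ 2·7 + 5 = 19 —(−1)→ 18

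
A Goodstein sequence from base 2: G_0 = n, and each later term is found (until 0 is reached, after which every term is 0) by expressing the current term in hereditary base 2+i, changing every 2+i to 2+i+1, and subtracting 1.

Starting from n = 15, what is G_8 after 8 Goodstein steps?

100077777775

i=0: 15 = 2^(2 + 1) + 2^2 + 2 + 1 (b=2); 2→3: 3^(3 + 1) + 3^3 + 3 + 1 = 112; 112−1 = 111
i=1: 111 = 3^(3 + 1) + 3^3 + 3 (b=3); 3→4: 4^(4 + 1) + 4^4 + 4 = 1284; 1284−1 = 1283
i=2: 1283 = 4^(4 + 1) + 4^4 + 3 (b=4); 4→5: 5^(5 + 1) + 5^5 + 3 = 18753; 18753−1 = 18752
i=3: 18752 = 5^(5 + 1) + 5^5 + 2 (b=5); 5→6: 6^(6 + 1) + 6^6 + 2 = 326594; 326594−1 = 326593
i=4: 326593 = 6^(6 + 1) + 6^6 + 1 (b=6); 6→7: 7^(7 + 1) + 7^7 + 1 = 6588345; 6588345−1 = 6588344
i=5: 6588344 = 7^(7 + 1) + 7^7 (b=7); 7→8: 8^(8 + 1) + 8^8 = 150994944; 150994944−1 = 150994943
i=6: 150994943 = 8^(8 + 1) + 7·8^7 + 7·8^6 + 7·8^5 + 7·8^4 + 7·8^3 + 7·8^2 + 7·8 + 7 (b=8); 8→9: 9^(9 + 1) + 7·9^7 + 7·9^6 + 7·9^5 + 7·9^4 + 7·9^3 + 7·9^2 + 7·9 + 7 = 3524450281; 3524450281−1 = 3524450280
i=7: 3524450280 = 9^(9 + 1) + 7·9^7 + 7·9^6 + 7·9^5 + 7·9^4 + 7·9^3 + 7·9^2 + 7·9 + 6 (b=9); 9→10: 10^(10 + 1) + 7·10^7 + 7·10^6 + 7·10^5 + 7·10^4 + 7·10^3 + 7·10^2 + 7·10 + 6 = 100077777776; 100077777776−1 = 100077777775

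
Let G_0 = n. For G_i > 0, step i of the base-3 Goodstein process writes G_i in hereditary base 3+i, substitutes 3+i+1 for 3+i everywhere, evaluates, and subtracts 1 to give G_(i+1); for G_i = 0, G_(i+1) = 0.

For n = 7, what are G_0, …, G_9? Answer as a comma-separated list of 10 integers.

step 0: 7 = 2·3 + 1; sub 4 for 3: 2·4 + 1; = 9; G_1 = 9−1 = 8
step 1: 8 = 2·4; sub 5 for 4: 2·5; = 10; G_2 = 10−1 = 9
step 2: 9 = 5 + 4; sub 6 for 5: 6 + 4; = 10; G_3 = 10−1 = 9
step 3: 9 = 6 + 3; sub 7 for 6: 7 + 3; = 10; G_4 = 10−1 = 9
step 4: 9 = 7 + 2; sub 8 for 7: 8 + 2; = 10; G_5 = 10−1 = 9
step 5: 9 = 8 + 1; sub 9 for 8: 9 + 1; = 10; G_6 = 10−1 = 9
step 6: 9 = 9; sub 10 for 9: 10; = 10; G_7 = 10−1 = 9
step 7: 9 = 9; sub 11 for 10: 9; = 9; G_8 = 9−1 = 8
step 8: 8 = 8; sub 12 for 11: 8; = 8; G_9 = 8−1 = 7

7, 8, 9, 9, 9, 9, 9, 9, 8, 7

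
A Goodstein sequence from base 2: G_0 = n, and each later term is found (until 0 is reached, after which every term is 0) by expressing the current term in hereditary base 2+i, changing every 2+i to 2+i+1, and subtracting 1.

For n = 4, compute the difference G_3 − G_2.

19

4 —HB2→ 2^2 —bump→ 3^3 = 27 —(−1)→ 26
26 —HB3→ 2·3^2 + 2·3 + 2 —bump→ 2·4^2 + 2·4 + 2 = 42 —(−1)→ 41
41 —HB4→ 2·4^2 + 2·4 + 1 —bump→ 2·5^2 + 2·5 + 1 = 61 —(−1)→ 60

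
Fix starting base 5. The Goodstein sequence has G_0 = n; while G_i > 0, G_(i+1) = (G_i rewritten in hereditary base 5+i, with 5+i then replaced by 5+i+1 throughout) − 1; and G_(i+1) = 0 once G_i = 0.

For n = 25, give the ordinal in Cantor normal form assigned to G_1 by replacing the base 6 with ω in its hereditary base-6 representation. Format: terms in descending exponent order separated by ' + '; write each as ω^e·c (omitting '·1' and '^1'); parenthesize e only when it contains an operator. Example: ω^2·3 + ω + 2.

ω·5 + 5

(0) 25|_5 = 5^2 ↦ 6^2|_6 = 36 ⇒ 35
(1) 35|_6 = 5·6 + 5 ↦ 5·7 + 5|_7 = 40 ⇒ 39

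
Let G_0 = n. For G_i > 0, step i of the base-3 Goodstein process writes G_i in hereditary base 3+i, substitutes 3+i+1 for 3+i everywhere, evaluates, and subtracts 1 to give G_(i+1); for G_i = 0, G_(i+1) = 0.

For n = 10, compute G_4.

30

10 —HB3→ 3^2 + 1 —bump→ 4^2 + 1 = 17 —(−1)→ 16
16 —HB4→ 4^2 —bump→ 5^2 = 25 —(−1)→ 24
24 —HB5→ 4·5 + 4 —bump→ 4·6 + 4 = 28 —(−1)→ 27
27 —HB6→ 4·6 + 3 —bump→ 4·7 + 3 = 31 —(−1)→ 30
30 —HB7→ 4·7 + 2 —bump→ 4·8 + 2 = 34 —(−1)→ 33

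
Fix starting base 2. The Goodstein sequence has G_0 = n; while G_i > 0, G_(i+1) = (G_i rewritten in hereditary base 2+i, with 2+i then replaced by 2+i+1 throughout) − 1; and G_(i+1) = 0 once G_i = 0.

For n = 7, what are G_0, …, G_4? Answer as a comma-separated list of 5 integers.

7 —HB2→ 2^2 + 2 + 1 —bump→ 3^3 + 3 + 1 = 31 —(−1)→ 30
30 —HB3→ 3^3 + 3 —bump→ 4^4 + 4 = 260 —(−1)→ 259
259 —HB4→ 4^4 + 3 —bump→ 5^5 + 3 = 3128 —(−1)→ 3127
3127 —HB5→ 5^5 + 2 —bump→ 6^6 + 2 = 46658 —(−1)→ 46657

7, 30, 259, 3127, 46657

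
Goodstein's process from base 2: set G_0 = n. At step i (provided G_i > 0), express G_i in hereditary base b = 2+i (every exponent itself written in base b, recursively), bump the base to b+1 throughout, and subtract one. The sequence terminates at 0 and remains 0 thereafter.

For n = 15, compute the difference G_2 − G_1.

i=0: 15 = 2^(2 + 1) + 2^2 + 2 + 1 (b=2); 2→3: 3^(3 + 1) + 3^3 + 3 + 1 = 112; 112−1 = 111
i=1: 111 = 3^(3 + 1) + 3^3 + 3 (b=3); 3→4: 4^(4 + 1) + 4^4 + 4 = 1284; 1284−1 = 1283

1172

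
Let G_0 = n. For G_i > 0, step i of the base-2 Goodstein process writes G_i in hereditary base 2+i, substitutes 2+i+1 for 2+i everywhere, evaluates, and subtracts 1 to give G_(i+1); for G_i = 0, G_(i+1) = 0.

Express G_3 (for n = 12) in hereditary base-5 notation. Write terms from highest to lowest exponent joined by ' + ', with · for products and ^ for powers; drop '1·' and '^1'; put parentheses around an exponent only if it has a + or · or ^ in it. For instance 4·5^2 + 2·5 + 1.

5^(5 + 1) + 2·5^2 + 2·5

12 —HB2→ 2^(2 + 1) + 2^2 —bump→ 3^(3 + 1) + 3^3 = 108 —(−1)→ 107
107 —HB3→ 3^(3 + 1) + 2·3^2 + 2·3 + 2 —bump→ 4^(4 + 1) + 2·4^2 + 2·4 + 2 = 1066 —(−1)→ 1065
1065 —HB4→ 4^(4 + 1) + 2·4^2 + 2·4 + 1 —bump→ 5^(5 + 1) + 2·5^2 + 2·5 + 1 = 15686 —(−1)→ 15685
15685 —HB5→ 5^(5 + 1) + 2·5^2 + 2·5 —bump→ 6^(6 + 1) + 2·6^2 + 2·6 = 280020 —(−1)→ 280019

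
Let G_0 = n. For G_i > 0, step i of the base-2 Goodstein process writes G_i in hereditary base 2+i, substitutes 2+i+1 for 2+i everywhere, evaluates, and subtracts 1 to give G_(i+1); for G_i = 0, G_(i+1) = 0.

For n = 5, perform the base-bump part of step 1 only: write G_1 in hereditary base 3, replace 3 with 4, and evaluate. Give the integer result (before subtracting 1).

256

(0) 5|_2 = 2^2 + 1 ↦ 3^3 + 1|_3 = 28 ⇒ 27
(1) 27|_3 = 3^3 ↦ 4^4|_4 = 256 ⇒ 255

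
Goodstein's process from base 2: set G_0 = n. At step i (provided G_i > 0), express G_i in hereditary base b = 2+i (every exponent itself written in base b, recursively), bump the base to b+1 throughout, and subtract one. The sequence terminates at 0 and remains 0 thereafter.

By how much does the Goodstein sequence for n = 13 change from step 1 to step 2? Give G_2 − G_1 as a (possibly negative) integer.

G_0=13  [base 2] 2^(2 + 1) + 2^2 + 1  →[2↦3]→  3^(3 + 1) + 3^3 + 1 = 109  −1 ⇒ G_1=108
G_1=108  [base 3] 3^(3 + 1) + 3^3  →[3↦4]→  4^(4 + 1) + 4^4 = 1280  −1 ⇒ G_2=1279

1171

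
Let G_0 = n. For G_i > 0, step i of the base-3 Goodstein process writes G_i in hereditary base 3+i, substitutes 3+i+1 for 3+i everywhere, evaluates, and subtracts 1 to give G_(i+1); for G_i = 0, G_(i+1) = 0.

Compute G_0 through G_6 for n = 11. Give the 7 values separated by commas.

11, 17, 25, 35, 39, 43, 47

base 3: 11 = 3^2 + 2; at 4: 4^2 + 2 = 18; next = 17
base 4: 17 = 4^2 + 1; at 5: 5^2 + 1 = 26; next = 25
base 5: 25 = 5^2; at 6: 6^2 = 36; next = 35
base 6: 35 = 5·6 + 5; at 7: 5·7 + 5 = 40; next = 39
base 7: 39 = 5·7 + 4; at 8: 5·8 + 4 = 44; next = 43
base 8: 43 = 5·8 + 3; at 9: 5·9 + 3 = 48; next = 47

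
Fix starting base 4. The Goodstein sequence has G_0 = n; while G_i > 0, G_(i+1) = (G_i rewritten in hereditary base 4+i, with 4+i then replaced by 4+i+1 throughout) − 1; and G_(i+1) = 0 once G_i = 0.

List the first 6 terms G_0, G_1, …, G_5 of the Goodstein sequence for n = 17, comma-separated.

17, 25, 35, 39, 43, 47

step 0: 17 = 4^2 + 1; sub 5 for 4: 5^2 + 1; = 26; G_1 = 26−1 = 25
step 1: 25 = 5^2; sub 6 for 5: 6^2; = 36; G_2 = 36−1 = 35
step 2: 35 = 5·6 + 5; sub 7 for 6: 5·7 + 5; = 40; G_3 = 40−1 = 39
step 3: 39 = 5·7 + 4; sub 8 for 7: 5·8 + 4; = 44; G_4 = 44−1 = 43
step 4: 43 = 5·8 + 3; sub 9 for 8: 5·9 + 3; = 48; G_5 = 48−1 = 47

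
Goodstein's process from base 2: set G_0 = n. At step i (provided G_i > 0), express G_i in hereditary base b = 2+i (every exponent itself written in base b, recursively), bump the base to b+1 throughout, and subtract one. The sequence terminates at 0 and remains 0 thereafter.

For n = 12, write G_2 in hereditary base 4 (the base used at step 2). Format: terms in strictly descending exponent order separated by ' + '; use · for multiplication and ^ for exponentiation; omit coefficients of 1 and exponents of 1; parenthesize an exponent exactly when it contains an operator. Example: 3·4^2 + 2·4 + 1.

step 0: 12 = 2^(2 + 1) + 2^2; sub 3 for 2: 3^(3 + 1) + 3^3; = 108; G_1 = 108−1 = 107
step 1: 107 = 3^(3 + 1) + 2·3^2 + 2·3 + 2; sub 4 for 3: 4^(4 + 1) + 2·4^2 + 2·4 + 2; = 1066; G_2 = 1066−1 = 1065

4^(4 + 1) + 2·4^2 + 2·4 + 1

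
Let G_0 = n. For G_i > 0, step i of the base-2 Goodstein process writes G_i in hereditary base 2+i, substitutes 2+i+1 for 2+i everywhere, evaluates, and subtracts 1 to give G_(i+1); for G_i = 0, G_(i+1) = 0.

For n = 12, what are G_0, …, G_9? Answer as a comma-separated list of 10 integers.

step 0: 12 = 2^(2 + 1) + 2^2; sub 3 for 2: 3^(3 + 1) + 3^3; = 108; G_1 = 108−1 = 107
step 1: 107 = 3^(3 + 1) + 2·3^2 + 2·3 + 2; sub 4 for 3: 4^(4 + 1) + 2·4^2 + 2·4 + 2; = 1066; G_2 = 1066−1 = 1065
step 2: 1065 = 4^(4 + 1) + 2·4^2 + 2·4 + 1; sub 5 for 4: 5^(5 + 1) + 2·5^2 + 2·5 + 1; = 15686; G_3 = 15686−1 = 15685
step 3: 15685 = 5^(5 + 1) + 2·5^2 + 2·5; sub 6 for 5: 6^(6 + 1) + 2·6^2 + 2·6; = 280020; G_4 = 280020−1 = 280019
step 4: 280019 = 6^(6 + 1) + 2·6^2 + 6 + 5; sub 7 for 6: 7^(7 + 1) + 2·7^2 + 7 + 5; = 5764911; G_5 = 5764911−1 = 5764910
step 5: 5764910 = 7^(7 + 1) + 2·7^2 + 7 + 4; sub 8 for 7: 8^(8 + 1) + 2·8^2 + 8 + 4; = 134217868; G_6 = 134217868−1 = 134217867
step 6: 134217867 = 8^(8 + 1) + 2·8^2 + 8 + 3; sub 9 for 8: 9^(9 + 1) + 2·9^2 + 9 + 3; = 3486784575; G_7 = 3486784575−1 = 3486784574
step 7: 3486784574 = 9^(9 + 1) + 2·9^2 + 9 + 2; sub 10 for 9: 10^(10 + 1) + 2·10^2 + 10 + 2; = 100000000212; G_8 = 100000000212−1 = 100000000211
step 8: 100000000211 = 10^(10 + 1) + 2·10^2 + 10 + 1; sub 11 for 10: 11^(11 + 1) + 2·11^2 + 11 + 1; = 3138428376975; G_9 = 3138428376975−1 = 3138428376974

12, 107, 1065, 15685, 280019, 5764910, 134217867, 3486784574, 100000000211, 3138428376974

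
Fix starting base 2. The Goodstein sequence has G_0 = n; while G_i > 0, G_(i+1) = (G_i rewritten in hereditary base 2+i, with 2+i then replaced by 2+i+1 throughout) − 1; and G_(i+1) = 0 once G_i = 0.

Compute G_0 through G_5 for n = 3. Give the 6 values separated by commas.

3, 3, 3, 2, 1, 0

G_0=3  [base 2] 2 + 1  →[2↦3]→  3 + 1 = 4  −1 ⇒ G_1=3
G_1=3  [base 3] 3  →[3↦4]→  4 = 4  −1 ⇒ G_2=3
G_2=3  [base 4] 3  →[4↦5]→  3 = 3  −1 ⇒ G_3=2
G_3=2  [base 5] 2  →[5↦6]→  2 = 2  −1 ⇒ G_4=1
G_4=1  [base 6] 1  →[6↦7]→  1 = 1  −1 ⇒ G_5=0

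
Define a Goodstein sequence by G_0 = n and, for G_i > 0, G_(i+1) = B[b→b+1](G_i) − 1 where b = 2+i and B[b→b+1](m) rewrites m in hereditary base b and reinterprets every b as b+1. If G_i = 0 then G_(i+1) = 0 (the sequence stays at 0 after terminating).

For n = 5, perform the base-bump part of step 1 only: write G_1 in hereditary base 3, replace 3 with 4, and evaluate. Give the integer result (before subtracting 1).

i=0: 5 = 2^2 + 1 (b=2); 2→3: 3^3 + 1 = 28; 28−1 = 27
i=1: 27 = 3^3 (b=3); 3→4: 4^4 = 256; 256−1 = 255

256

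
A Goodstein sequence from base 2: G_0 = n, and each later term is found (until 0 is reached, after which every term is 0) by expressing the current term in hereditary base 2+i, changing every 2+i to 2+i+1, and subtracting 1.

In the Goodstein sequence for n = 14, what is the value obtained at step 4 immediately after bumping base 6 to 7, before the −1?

5862841

G_0 = 14. HB_2(14) = 2^(2 + 1) + 2^2 + 2. Bump = 111. G_1 = 110.
G_1 = 110. HB_3(110) = 3^(3 + 1) + 3^3 + 2. Bump = 1282. G_2 = 1281.
G_2 = 1281. HB_4(1281) = 4^(4 + 1) + 4^4 + 1. Bump = 18751. G_3 = 18750.
G_3 = 18750. HB_5(18750) = 5^(5 + 1) + 5^5. Bump = 326592. G_4 = 326591.
G_4 = 326591. HB_6(326591) = 6^(6 + 1) + 5·6^5 + 5·6^4 + 5·6^3 + 5·6^2 + 5·6 + 5. Bump = 5862841. G_5 = 5862840.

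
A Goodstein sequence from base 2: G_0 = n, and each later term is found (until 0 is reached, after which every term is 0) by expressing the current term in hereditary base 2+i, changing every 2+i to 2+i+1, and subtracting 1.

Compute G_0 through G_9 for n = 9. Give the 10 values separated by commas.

[0] 9 ≡ 2^(2 + 1) + 1 (base 2). Lift 3: 82. −1: 81.
[1] 81 ≡ 3^(3 + 1) (base 3). Lift 4: 1024. −1: 1023.
[2] 1023 ≡ 3·4^4 + 3·4^3 + 3·4^2 + 3·4 + 3 (base 4). Lift 5: 9843. −1: 9842.
[3] 9842 ≡ 3·5^5 + 3·5^3 + 3·5^2 + 3·5 + 2 (base 5). Lift 6: 140744. −1: 140743.
[4] 140743 ≡ 3·6^6 + 3·6^3 + 3·6^2 + 3·6 + 1 (base 6). Lift 7: 2471827. −1: 2471826.
[5] 2471826 ≡ 3·7^7 + 3·7^3 + 3·7^2 + 3·7 (base 7). Lift 8: 50333400. −1: 50333399.
[6] 50333399 ≡ 3·8^8 + 3·8^3 + 3·8^2 + 2·8 + 7 (base 8). Lift 9: 1162263922. −1: 1162263921.
[7] 1162263921 ≡ 3·9^9 + 3·9^3 + 3·9^2 + 2·9 + 6 (base 9). Lift 10: 30000003326. −1: 30000003325.
[8] 30000003325 ≡ 3·10^10 + 3·10^3 + 3·10^2 + 2·10 + 5 (base 10). Lift 11: 855935016216. −1: 855935016215.

9, 81, 1023, 9842, 140743, 2471826, 50333399, 1162263921, 30000003325, 855935016215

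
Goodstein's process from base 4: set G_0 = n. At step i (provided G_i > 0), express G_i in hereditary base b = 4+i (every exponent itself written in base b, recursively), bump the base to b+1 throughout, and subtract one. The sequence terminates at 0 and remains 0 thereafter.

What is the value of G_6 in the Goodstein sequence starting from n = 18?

63

18 —HB4→ 4^2 + 2 —bump→ 5^2 + 2 = 27 —(−1)→ 26
26 —HB5→ 5^2 + 1 —bump→ 6^2 + 1 = 37 —(−1)→ 36
36 —HB6→ 6^2 —bump→ 7^2 = 49 —(−1)→ 48
48 —HB7→ 6·7 + 6 —bump→ 6·8 + 6 = 54 —(−1)→ 53
53 —HB8→ 6·8 + 5 —bump→ 6·9 + 5 = 59 —(−1)→ 58
58 —HB9→ 6·9 + 4 —bump→ 6·10 + 4 = 64 —(−1)→ 63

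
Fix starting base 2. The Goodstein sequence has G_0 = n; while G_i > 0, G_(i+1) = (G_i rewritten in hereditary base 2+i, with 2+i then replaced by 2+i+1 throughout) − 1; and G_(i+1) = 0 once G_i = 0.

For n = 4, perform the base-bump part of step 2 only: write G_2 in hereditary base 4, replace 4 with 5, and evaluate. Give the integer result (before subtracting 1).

G_0 = 4. HB_2(4) = 2^2. Bump = 27. G_1 = 26.
G_1 = 26. HB_3(26) = 2·3^2 + 2·3 + 2. Bump = 42. G_2 = 41.
G_2 = 41. HB_4(41) = 2·4^2 + 2·4 + 1. Bump = 61. G_3 = 60.

61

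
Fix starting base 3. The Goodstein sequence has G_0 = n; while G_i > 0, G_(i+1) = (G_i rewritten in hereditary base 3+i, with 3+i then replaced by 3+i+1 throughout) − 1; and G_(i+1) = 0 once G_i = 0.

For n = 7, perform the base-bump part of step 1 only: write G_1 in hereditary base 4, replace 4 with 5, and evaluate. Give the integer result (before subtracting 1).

i=0: 7 = 2·3 + 1 (b=3); 3→4: 2·4 + 1 = 9; 9−1 = 8
i=1: 8 = 2·4 (b=4); 4→5: 2·5 = 10; 10−1 = 9

10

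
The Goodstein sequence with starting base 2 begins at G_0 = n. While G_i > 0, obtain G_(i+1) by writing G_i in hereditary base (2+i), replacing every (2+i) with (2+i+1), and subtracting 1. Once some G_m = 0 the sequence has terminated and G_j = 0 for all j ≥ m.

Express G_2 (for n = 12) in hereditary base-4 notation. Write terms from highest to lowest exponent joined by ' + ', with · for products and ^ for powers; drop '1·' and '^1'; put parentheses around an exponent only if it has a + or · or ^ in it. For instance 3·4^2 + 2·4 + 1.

4^(4 + 1) + 2·4^2 + 2·4 + 1

step 0: 12 = 2^(2 + 1) + 2^2; sub 3 for 2: 3^(3 + 1) + 3^3; = 108; G_1 = 108−1 = 107
step 1: 107 = 3^(3 + 1) + 2·3^2 + 2·3 + 2; sub 4 for 3: 4^(4 + 1) + 2·4^2 + 2·4 + 2; = 1066; G_2 = 1066−1 = 1065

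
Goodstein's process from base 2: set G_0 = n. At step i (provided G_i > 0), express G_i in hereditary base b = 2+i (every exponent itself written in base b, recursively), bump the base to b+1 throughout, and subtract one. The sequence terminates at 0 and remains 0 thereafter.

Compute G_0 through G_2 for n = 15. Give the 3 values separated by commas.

15, 111, 1283

step 0: 15 = 2^(2 + 1) + 2^2 + 2 + 1; sub 3 for 2: 3^(3 + 1) + 3^3 + 3 + 1; = 112; G_1 = 112−1 = 111
step 1: 111 = 3^(3 + 1) + 3^3 + 3; sub 4 for 3: 4^(4 + 1) + 4^4 + 4; = 1284; G_2 = 1284−1 = 1283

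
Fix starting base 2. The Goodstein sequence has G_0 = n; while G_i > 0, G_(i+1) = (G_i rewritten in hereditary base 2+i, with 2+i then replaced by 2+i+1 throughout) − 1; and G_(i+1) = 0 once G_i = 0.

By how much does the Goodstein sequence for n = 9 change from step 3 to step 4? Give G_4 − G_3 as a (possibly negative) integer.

step 0: 9 = 2^(2 + 1) + 1; sub 3 for 2: 3^(3 + 1) + 1; = 82; G_1 = 82−1 = 81
step 1: 81 = 3^(3 + 1); sub 4 for 3: 4^(4 + 1); = 1024; G_2 = 1024−1 = 1023
step 2: 1023 = 3·4^4 + 3·4^3 + 3·4^2 + 3·4 + 3; sub 5 for 4: 3·5^5 + 3·5^3 + 3·5^2 + 3·5 + 3; = 9843; G_3 = 9843−1 = 9842
step 3: 9842 = 3·5^5 + 3·5^3 + 3·5^2 + 3·5 + 2; sub 6 for 5: 3·6^6 + 3·6^3 + 3·6^2 + 3·6 + 2; = 140744; G_4 = 140744−1 = 140743

130901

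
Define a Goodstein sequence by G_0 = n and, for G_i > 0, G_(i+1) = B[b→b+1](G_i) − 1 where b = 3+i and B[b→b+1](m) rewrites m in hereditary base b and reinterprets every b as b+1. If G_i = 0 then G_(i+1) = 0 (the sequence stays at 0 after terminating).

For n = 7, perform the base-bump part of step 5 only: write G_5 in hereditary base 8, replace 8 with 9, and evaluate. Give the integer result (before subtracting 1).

10

i=0: 7 = 2·3 + 1 (b=3); 3→4: 2·4 + 1 = 9; 9−1 = 8
i=1: 8 = 2·4 (b=4); 4→5: 2·5 = 10; 10−1 = 9
i=2: 9 = 5 + 4 (b=5); 5→6: 6 + 4 = 10; 10−1 = 9
i=3: 9 = 6 + 3 (b=6); 6→7: 7 + 3 = 10; 10−1 = 9
i=4: 9 = 7 + 2 (b=7); 7→8: 8 + 2 = 10; 10−1 = 9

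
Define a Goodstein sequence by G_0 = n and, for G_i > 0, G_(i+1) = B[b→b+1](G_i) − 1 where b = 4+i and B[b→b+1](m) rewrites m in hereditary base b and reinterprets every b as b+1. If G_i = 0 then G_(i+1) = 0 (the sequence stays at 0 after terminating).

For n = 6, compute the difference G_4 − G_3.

[0] 6 ≡ 4 + 2 (base 4). Lift 5: 7. −1: 6.
[1] 6 ≡ 5 + 1 (base 5). Lift 6: 7. −1: 6.
[2] 6 ≡ 6 (base 6). Lift 7: 7. −1: 6.
[3] 6 ≡ 6 (base 7). Lift 8: 6. −1: 5.

-1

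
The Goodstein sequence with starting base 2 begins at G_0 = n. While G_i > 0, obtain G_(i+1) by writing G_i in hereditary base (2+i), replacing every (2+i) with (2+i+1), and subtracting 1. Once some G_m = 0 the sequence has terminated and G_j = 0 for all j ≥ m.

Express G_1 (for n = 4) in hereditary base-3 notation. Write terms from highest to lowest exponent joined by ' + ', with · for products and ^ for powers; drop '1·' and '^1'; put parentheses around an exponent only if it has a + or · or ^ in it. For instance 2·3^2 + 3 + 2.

2·3^2 + 2·3 + 2

step 0: 4 = 2^2; sub 3 for 2: 3^3; = 27; G_1 = 27−1 = 26
step 1: 26 = 2·3^2 + 2·3 + 2; sub 4 for 3: 2·4^2 + 2·4 + 2; = 42; G_2 = 42−1 = 41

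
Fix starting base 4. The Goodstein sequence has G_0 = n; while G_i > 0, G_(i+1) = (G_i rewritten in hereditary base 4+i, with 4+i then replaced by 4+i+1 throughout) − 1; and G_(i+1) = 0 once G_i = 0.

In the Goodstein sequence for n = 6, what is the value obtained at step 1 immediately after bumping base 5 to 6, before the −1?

base 4: 6 = 4 + 2; at 5: 5 + 2 = 7; next = 6
base 5: 6 = 5 + 1; at 6: 6 + 1 = 7; next = 6

7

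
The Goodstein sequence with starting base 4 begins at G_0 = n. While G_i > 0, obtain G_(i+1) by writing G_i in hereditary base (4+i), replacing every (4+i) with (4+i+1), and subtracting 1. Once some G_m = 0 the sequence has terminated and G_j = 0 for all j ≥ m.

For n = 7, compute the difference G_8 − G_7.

-1

7 —HB4→ 4 + 3 —bump→ 5 + 3 = 8 —(−1)→ 7
7 —HB5→ 5 + 2 —bump→ 6 + 2 = 8 —(−1)→ 7
7 —HB6→ 6 + 1 —bump→ 7 + 1 = 8 —(−1)→ 7
7 —HB7→ 7 —bump→ 8 = 8 —(−1)→ 7
7 —HB8→ 7 —bump→ 7 = 7 —(−1)→ 6
6 —HB9→ 6 —bump→ 6 = 6 —(−1)→ 5
5 —HB10→ 5 —bump→ 5 = 5 —(−1)→ 4
4 —HB11→ 4 —bump→ 4 = 4 —(−1)→ 3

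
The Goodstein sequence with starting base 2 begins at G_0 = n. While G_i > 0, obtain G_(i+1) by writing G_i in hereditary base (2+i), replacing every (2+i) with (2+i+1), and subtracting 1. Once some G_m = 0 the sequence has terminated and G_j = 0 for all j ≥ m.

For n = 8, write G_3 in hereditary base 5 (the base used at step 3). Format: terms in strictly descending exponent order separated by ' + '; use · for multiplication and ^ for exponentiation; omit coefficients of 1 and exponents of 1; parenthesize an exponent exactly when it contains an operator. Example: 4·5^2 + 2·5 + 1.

2·5^5 + 2·5^2 + 2·5

G_0 = 8. HB_2(8) = 2^(2 + 1). Bump = 81. G_1 = 80.
G_1 = 80. HB_3(80) = 2·3^3 + 2·3^2 + 2·3 + 2. Bump = 554. G_2 = 553.
G_2 = 553. HB_4(553) = 2·4^4 + 2·4^2 + 2·4 + 1. Bump = 6311. G_3 = 6310.
G_3 = 6310. HB_5(6310) = 2·5^5 + 2·5^2 + 2·5. Bump = 93396. G_4 = 93395.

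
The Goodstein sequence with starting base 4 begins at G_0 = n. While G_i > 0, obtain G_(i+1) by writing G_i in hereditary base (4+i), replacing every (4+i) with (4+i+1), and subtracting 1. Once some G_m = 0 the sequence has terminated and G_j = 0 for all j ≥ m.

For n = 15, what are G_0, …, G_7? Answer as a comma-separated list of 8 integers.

[0] 15 ≡ 3·4 + 3 (base 4). Lift 5: 18. −1: 17.
[1] 17 ≡ 3·5 + 2 (base 5). Lift 6: 20. −1: 19.
[2] 19 ≡ 3·6 + 1 (base 6). Lift 7: 22. −1: 21.
[3] 21 ≡ 3·7 (base 7). Lift 8: 24. −1: 23.
[4] 23 ≡ 2·8 + 7 (base 8). Lift 9: 25. −1: 24.
[5] 24 ≡ 2·9 + 6 (base 9). Lift 10: 26. −1: 25.
[6] 25 ≡ 2·10 + 5 (base 10). Lift 11: 27. −1: 26.

15, 17, 19, 21, 23, 24, 25, 26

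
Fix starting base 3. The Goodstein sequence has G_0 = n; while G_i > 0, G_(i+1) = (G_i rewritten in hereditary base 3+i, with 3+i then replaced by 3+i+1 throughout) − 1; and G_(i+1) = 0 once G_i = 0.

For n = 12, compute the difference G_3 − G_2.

step 0: 12 = 3^2 + 3; sub 4 for 3: 4^2 + 4; = 20; G_1 = 20−1 = 19
step 1: 19 = 4^2 + 3; sub 5 for 4: 5^2 + 3; = 28; G_2 = 28−1 = 27
step 2: 27 = 5^2 + 2; sub 6 for 5: 6^2 + 2; = 38; G_3 = 38−1 = 37

10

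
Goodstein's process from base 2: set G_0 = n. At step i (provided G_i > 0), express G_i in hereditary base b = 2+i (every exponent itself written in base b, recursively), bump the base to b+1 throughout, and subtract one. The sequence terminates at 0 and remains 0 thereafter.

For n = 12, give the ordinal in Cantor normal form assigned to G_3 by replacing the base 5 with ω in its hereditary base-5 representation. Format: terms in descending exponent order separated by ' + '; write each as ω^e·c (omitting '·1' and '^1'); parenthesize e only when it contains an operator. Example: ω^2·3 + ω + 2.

12 —HB2→ 2^(2 + 1) + 2^2 —bump→ 3^(3 + 1) + 3^3 = 108 —(−1)→ 107
107 —HB3→ 3^(3 + 1) + 2·3^2 + 2·3 + 2 —bump→ 4^(4 + 1) + 2·4^2 + 2·4 + 2 = 1066 —(−1)→ 1065
1065 —HB4→ 4^(4 + 1) + 2·4^2 + 2·4 + 1 —bump→ 5^(5 + 1) + 2·5^2 + 2·5 + 1 = 15686 —(−1)→ 15685
15685 —HB5→ 5^(5 + 1) + 2·5^2 + 2·5 —bump→ 6^(6 + 1) + 2·6^2 + 2·6 = 280020 —(−1)→ 280019

ω^(ω + 1) + ω^2·2 + ω·2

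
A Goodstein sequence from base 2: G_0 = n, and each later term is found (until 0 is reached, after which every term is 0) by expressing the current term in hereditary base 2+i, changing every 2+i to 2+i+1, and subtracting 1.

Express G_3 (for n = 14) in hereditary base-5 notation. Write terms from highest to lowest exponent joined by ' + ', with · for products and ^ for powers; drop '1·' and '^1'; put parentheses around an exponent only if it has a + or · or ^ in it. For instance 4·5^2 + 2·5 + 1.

5^(5 + 1) + 5^5

i=0: 14 = 2^(2 + 1) + 2^2 + 2 (b=2); 2→3: 3^(3 + 1) + 3^3 + 3 = 111; 111−1 = 110
i=1: 110 = 3^(3 + 1) + 3^3 + 2 (b=3); 3→4: 4^(4 + 1) + 4^4 + 2 = 1282; 1282−1 = 1281
i=2: 1281 = 4^(4 + 1) + 4^4 + 1 (b=4); 4→5: 5^(5 + 1) + 5^5 + 1 = 18751; 18751−1 = 18750
i=3: 18750 = 5^(5 + 1) + 5^5 (b=5); 5→6: 6^(6 + 1) + 6^6 = 326592; 326592−1 = 326591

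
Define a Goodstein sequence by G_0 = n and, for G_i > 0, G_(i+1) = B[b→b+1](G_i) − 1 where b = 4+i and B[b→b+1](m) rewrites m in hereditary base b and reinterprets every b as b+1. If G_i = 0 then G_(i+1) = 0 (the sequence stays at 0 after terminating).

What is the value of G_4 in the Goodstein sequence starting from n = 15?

(0) 15|_4 = 3·4 + 3 ↦ 3·5 + 3|_5 = 18 ⇒ 17
(1) 17|_5 = 3·5 + 2 ↦ 3·6 + 2|_6 = 20 ⇒ 19
(2) 19|_6 = 3·6 + 1 ↦ 3·7 + 1|_7 = 22 ⇒ 21
(3) 21|_7 = 3·7 ↦ 3·8|_8 = 24 ⇒ 23
(4) 23|_8 = 2·8 + 7 ↦ 2·9 + 7|_9 = 25 ⇒ 24

23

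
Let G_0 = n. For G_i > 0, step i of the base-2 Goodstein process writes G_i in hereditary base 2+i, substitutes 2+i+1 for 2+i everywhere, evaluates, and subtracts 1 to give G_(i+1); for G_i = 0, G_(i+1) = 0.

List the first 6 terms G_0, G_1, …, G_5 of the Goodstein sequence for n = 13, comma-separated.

13, 108, 1279, 16092, 280711, 5765998

G_0 = 13. HB_2(13) = 2^(2 + 1) + 2^2 + 1. Bump = 109. G_1 = 108.
G_1 = 108. HB_3(108) = 3^(3 + 1) + 3^3. Bump = 1280. G_2 = 1279.
G_2 = 1279. HB_4(1279) = 4^(4 + 1) + 3·4^3 + 3·4^2 + 3·4 + 3. Bump = 16093. G_3 = 16092.
G_3 = 16092. HB_5(16092) = 5^(5 + 1) + 3·5^3 + 3·5^2 + 3·5 + 2. Bump = 280712. G_4 = 280711.
G_4 = 280711. HB_6(280711) = 6^(6 + 1) + 3·6^3 + 3·6^2 + 3·6 + 1. Bump = 5765999. G_5 = 5765998.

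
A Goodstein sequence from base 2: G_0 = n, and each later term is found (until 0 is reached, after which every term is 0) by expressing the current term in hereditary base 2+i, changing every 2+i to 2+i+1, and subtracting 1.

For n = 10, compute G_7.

1937434592

(0) 10|_2 = 2^(2 + 1) + 2 ↦ 3^(3 + 1) + 3|_3 = 84 ⇒ 83
(1) 83|_3 = 3^(3 + 1) + 2 ↦ 4^(4 + 1) + 2|_4 = 1026 ⇒ 1025
(2) 1025|_4 = 4^(4 + 1) + 1 ↦ 5^(5 + 1) + 1|_5 = 15626 ⇒ 15625
(3) 15625|_5 = 5^(5 + 1) ↦ 6^(6 + 1)|_6 = 279936 ⇒ 279935
(4) 279935|_6 = 5·6^6 + 5·6^5 + 5·6^4 + 5·6^3 + 5·6^2 + 5·6 + 5 ↦ 5·7^7 + 5·7^5 + 5·7^4 + 5·7^3 + 5·7^2 + 5·7 + 5|_7 = 4215755 ⇒ 4215754
(5) 4215754|_7 = 5·7^7 + 5·7^5 + 5·7^4 + 5·7^3 + 5·7^2 + 5·7 + 4 ↦ 5·8^8 + 5·8^5 + 5·8^4 + 5·8^3 + 5·8^2 + 5·8 + 4|_8 = 84073324 ⇒ 84073323
(6) 84073323|_8 = 5·8^8 + 5·8^5 + 5·8^4 + 5·8^3 + 5·8^2 + 5·8 + 3 ↦ 5·9^9 + 5·9^5 + 5·9^4 + 5·9^3 + 5·9^2 + 5·9 + 3|_9 = 1937434593 ⇒ 1937434592
(7) 1937434592|_9 = 5·9^9 + 5·9^5 + 5·9^4 + 5·9^3 + 5·9^2 + 5·9 + 2 ↦ 5·10^10 + 5·10^5 + 5·10^4 + 5·10^3 + 5·10^2 + 5·10 + 2|_10 = 50000555552 ⇒ 50000555551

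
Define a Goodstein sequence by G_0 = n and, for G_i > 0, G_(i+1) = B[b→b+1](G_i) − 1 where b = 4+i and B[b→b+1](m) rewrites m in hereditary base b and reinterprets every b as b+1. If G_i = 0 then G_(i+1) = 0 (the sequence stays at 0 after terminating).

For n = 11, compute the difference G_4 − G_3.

1

base 4: 11 = 2·4 + 3; at 5: 2·5 + 3 = 13; next = 12
base 5: 12 = 2·5 + 2; at 6: 2·6 + 2 = 14; next = 13
base 6: 13 = 2·6 + 1; at 7: 2·7 + 1 = 15; next = 14
base 7: 14 = 2·7; at 8: 2·8 = 16; next = 15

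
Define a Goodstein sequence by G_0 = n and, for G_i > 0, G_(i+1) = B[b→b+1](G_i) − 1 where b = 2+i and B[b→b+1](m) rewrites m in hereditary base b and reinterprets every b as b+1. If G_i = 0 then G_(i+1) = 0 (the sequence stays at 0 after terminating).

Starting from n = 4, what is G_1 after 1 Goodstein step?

base 2: 4 = 2^2; at 3: 3^3 = 27; next = 26
base 3: 26 = 2·3^2 + 2·3 + 2; at 4: 2·4^2 + 2·4 + 2 = 42; next = 41

26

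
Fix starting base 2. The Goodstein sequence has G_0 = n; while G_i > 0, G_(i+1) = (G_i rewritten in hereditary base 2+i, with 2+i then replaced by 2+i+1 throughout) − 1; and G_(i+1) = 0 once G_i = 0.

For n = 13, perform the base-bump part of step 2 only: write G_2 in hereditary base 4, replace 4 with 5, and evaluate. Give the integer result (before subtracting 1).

16093

G_0=13  [base 2] 2^(2 + 1) + 2^2 + 1  →[2↦3]→  3^(3 + 1) + 3^3 + 1 = 109  −1 ⇒ G_1=108
G_1=108  [base 3] 3^(3 + 1) + 3^3  →[3↦4]→  4^(4 + 1) + 4^4 = 1280  −1 ⇒ G_2=1279
G_2=1279  [base 4] 4^(4 + 1) + 3·4^3 + 3·4^2 + 3·4 + 3  →[4↦5]→  5^(5 + 1) + 3·5^3 + 3·5^2 + 3·5 + 3 = 16093  −1 ⇒ G_3=16092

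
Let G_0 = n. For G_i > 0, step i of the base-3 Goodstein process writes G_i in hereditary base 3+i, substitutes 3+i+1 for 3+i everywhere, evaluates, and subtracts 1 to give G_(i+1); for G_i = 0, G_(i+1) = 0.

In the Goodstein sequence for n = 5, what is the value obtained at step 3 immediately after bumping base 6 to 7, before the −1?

5

G_0 = 5. HB_3(5) = 3 + 2. Bump = 6. G_1 = 5.
G_1 = 5. HB_4(5) = 4 + 1. Bump = 6. G_2 = 5.
G_2 = 5. HB_5(5) = 5. Bump = 6. G_3 = 5.
G_3 = 5. HB_6(5) = 5. Bump = 5. G_4 = 4.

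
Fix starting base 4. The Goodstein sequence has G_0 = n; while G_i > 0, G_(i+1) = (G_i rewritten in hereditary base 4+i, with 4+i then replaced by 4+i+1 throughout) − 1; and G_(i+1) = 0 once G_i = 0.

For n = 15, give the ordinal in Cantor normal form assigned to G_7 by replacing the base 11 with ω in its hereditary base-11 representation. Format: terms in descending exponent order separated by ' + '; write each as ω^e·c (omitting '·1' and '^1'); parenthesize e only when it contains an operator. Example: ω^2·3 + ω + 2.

ω·2 + 4

15 —HB4→ 3·4 + 3 —bump→ 3·5 + 3 = 18 —(−1)→ 17
17 —HB5→ 3·5 + 2 —bump→ 3·6 + 2 = 20 —(−1)→ 19
19 —HB6→ 3·6 + 1 —bump→ 3·7 + 1 = 22 —(−1)→ 21
21 —HB7→ 3·7 —bump→ 3·8 = 24 —(−1)→ 23
23 —HB8→ 2·8 + 7 —bump→ 2·9 + 7 = 25 —(−1)→ 24
24 —HB9→ 2·9 + 6 —bump→ 2·10 + 6 = 26 —(−1)→ 25
25 —HB10→ 2·10 + 5 —bump→ 2·11 + 5 = 27 —(−1)→ 26
26 —HB11→ 2·11 + 4 —bump→ 2·12 + 4 = 28 —(−1)→ 27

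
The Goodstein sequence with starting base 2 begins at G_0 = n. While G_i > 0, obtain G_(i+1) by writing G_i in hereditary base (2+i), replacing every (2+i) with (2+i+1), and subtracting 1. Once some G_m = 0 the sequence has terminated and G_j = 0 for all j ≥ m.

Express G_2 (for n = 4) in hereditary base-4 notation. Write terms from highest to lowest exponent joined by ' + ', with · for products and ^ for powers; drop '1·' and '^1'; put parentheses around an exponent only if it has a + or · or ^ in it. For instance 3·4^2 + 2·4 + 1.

2·4^2 + 2·4 + 1

G_0 = 4. HB_2(4) = 2^2. Bump = 27. G_1 = 26.
G_1 = 26. HB_3(26) = 2·3^2 + 2·3 + 2. Bump = 42. G_2 = 41.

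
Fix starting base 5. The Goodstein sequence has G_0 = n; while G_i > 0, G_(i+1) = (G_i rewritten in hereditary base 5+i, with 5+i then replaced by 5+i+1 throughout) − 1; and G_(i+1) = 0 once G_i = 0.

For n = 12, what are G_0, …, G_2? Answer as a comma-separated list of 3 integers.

[0] 12 ≡ 2·5 + 2 (base 5). Lift 6: 14. −1: 13.
[1] 13 ≡ 2·6 + 1 (base 6). Lift 7: 15. −1: 14.

12, 13, 14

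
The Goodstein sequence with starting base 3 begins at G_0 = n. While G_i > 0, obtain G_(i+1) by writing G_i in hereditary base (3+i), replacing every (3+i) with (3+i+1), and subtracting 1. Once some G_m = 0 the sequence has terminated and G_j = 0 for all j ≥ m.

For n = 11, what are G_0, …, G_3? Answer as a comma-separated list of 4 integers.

G_0 = 11. HB_3(11) = 3^2 + 2. Bump = 18. G_1 = 17.
G_1 = 17. HB_4(17) = 4^2 + 1. Bump = 26. G_2 = 25.
G_2 = 25. HB_5(25) = 5^2. Bump = 36. G_3 = 35.

11, 17, 25, 35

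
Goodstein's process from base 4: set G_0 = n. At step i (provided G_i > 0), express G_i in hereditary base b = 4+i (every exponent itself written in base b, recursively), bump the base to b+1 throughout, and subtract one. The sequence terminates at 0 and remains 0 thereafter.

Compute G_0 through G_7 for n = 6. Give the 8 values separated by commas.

[0] 6 ≡ 4 + 2 (base 4). Lift 5: 7. −1: 6.
[1] 6 ≡ 5 + 1 (base 5). Lift 6: 7. −1: 6.
[2] 6 ≡ 6 (base 6). Lift 7: 7. −1: 6.
[3] 6 ≡ 6 (base 7). Lift 8: 6. −1: 5.
[4] 5 ≡ 5 (base 8). Lift 9: 5. −1: 4.
[5] 4 ≡ 4 (base 9). Lift 10: 4. −1: 3.
[6] 3 ≡ 3 (base 10). Lift 11: 3. −1: 2.

6, 6, 6, 6, 5, 4, 3, 2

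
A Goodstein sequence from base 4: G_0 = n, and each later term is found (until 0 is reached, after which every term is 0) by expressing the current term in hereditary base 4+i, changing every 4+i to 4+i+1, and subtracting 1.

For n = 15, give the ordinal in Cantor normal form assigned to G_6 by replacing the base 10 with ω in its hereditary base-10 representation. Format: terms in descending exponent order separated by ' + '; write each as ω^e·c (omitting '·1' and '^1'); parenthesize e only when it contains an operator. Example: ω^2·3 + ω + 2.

G_0=15  [base 4] 3·4 + 3  →[4↦5]→  3·5 + 3 = 18  −1 ⇒ G_1=17
G_1=17  [base 5] 3·5 + 2  →[5↦6]→  3·6 + 2 = 20  −1 ⇒ G_2=19
G_2=19  [base 6] 3·6 + 1  →[6↦7]→  3·7 + 1 = 22  −1 ⇒ G_3=21
G_3=21  [base 7] 3·7  →[7↦8]→  3·8 = 24  −1 ⇒ G_4=23
G_4=23  [base 8] 2·8 + 7  →[8↦9]→  2·9 + 7 = 25  −1 ⇒ G_5=24
G_5=24  [base 9] 2·9 + 6  →[9↦10]→  2·10 + 6 = 26  −1 ⇒ G_6=25
G_6=25  [base 10] 2·10 + 5  →[10↦11]→  2·11 + 5 = 27  −1 ⇒ G_7=26

ω·2 + 5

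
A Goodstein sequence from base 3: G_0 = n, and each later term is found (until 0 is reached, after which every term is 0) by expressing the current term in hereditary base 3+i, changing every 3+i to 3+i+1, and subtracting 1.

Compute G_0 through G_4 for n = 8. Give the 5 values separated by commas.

[0] 8 ≡ 2·3 + 2 (base 3). Lift 4: 10. −1: 9.
[1] 9 ≡ 2·4 + 1 (base 4). Lift 5: 11. −1: 10.
[2] 10 ≡ 2·5 (base 5). Lift 6: 12. −1: 11.
[3] 11 ≡ 6 + 5 (base 6). Lift 7: 12. −1: 11.

8, 9, 10, 11, 11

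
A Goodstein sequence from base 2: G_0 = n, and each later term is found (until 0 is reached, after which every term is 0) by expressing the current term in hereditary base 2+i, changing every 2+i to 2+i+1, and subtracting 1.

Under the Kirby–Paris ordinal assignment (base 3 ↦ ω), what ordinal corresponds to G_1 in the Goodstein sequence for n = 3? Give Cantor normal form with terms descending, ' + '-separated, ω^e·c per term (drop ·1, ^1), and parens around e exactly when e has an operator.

(0) 3|_2 = 2 + 1 ↦ 3 + 1|_3 = 4 ⇒ 3
(1) 3|_3 = 3 ↦ 4|_4 = 4 ⇒ 3

ω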